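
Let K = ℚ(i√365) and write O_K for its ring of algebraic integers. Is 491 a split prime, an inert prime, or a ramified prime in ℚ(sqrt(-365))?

491 splits in O_K

d = -365 ≡ 3 (mod 4), so O_K = ℤ[√-365] and disc(K) = 4d = -1460.
491 ∤ -1460, so 491 is unramified.
Euler's criterion: (-365)^245 mod 491 = 1. Thus (-365|491) = 1.
(-365/491) = 1, so 491 splits.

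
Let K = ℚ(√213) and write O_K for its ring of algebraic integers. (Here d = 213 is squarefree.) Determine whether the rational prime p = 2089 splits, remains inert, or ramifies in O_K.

splits completely

d = 213 ≡ 1 (mod 4), so O_K = ℤ[(1+√213)/2] and disc(K) = d = 213.
Since gcd(2089, 213) = 1 the prime 2089 does not ramify.
Euler's criterion: 213^1044 mod 2089 = 1. Thus (213|2089) = 1.
(213/2089) = 1, so 2089 splits.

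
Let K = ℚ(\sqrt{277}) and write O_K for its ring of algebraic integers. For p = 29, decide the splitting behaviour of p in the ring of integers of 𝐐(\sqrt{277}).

split — (29) = 𝔭₁𝔭₂ with 𝔭₁ ≠ 𝔭₂

d = 277 ≡ 1 (mod 4), so O_K = ℤ[(1+√277)/2] and disc(K) = d = 277.
Since gcd(29, 277) = 1 the prime 29 does not ramify.
Compute (277/29) via Euler: 16^((29-1)/2) mod 29 = 1, so (277/29) = 1.
d is a quadratic residue mod p, hence 29 splits in O_K.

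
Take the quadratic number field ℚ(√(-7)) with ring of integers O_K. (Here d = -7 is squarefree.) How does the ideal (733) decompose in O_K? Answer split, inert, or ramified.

733 remains inert

-7 mod 4 = 1, hence disc K = -7 and O_K = ℤ[(1+√-7)/2].
disc(K) = -7 is not divisible by 733; 733 is unramified.
Compute (-7/733) via Euler: 726^((733-1)/2) mod 733 = 732, so (-7/733) = -1.
d is a non-residue mod p, hence 733 remains inert in O_K.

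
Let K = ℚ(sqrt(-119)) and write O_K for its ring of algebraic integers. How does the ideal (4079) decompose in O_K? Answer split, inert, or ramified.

-119 mod 4 = 1, hence disc K = -119 and O_K = ℤ[(1+√-119)/2].
4079 ∤ -119, so 4079 is unramified.
(-119/4079) = 3960^2039 mod 4079 = 4078, giving Legendre symbol -1.
(-119/4079) = -1, so 4079 is inert.

4079 remains inert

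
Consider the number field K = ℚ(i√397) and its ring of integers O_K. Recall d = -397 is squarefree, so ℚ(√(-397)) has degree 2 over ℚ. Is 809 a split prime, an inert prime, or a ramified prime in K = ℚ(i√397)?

d = -397 ≡ 3 (mod 4), so O_K = ℤ[√-397] and disc(K) = 4d = -1588.
809 ∤ -1588, so 809 is unramified.
Compute (-397/809) via Euler: 412^((809-1)/2) mod 809 = 808, so (-397/809) = -1.
Legendre symbol -1 ⇒ 809 is inert.

p is inert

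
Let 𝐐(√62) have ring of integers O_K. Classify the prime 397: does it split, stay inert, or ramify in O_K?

62 mod 4 = 2, hence disc K = 4·62 = 248 and O_K = ℤ[√62].
397 ∤ 248, so 397 is unramified.
Compute (62/397) via Euler: 62^((397-1)/2) mod 397 = 396, so (62/397) = -1.
d is a non-residue mod p, hence 397 remains inert in O_K.

remains prime (inert)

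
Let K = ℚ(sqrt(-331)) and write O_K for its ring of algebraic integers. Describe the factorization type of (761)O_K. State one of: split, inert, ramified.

p is inert

d = -331 ≡ 1 (mod 4), so O_K = ℤ[(1+√-331)/2] and disc(K) = d = -331.
761 ∤ -331, so 761 is unramified.
Euler's criterion: (-331)^380 mod 761 = 760. Thus (-331|761) = -1.
(-331/761) = -1, so 761 is inert.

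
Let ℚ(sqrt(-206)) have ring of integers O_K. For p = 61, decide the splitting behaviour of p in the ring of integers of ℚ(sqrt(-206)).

-206 mod 4 = 2, hence disc K = 4·(-206) = -824 and O_K = ℤ[√-206].
disc(K) = -824 is not divisible by 61; 61 is unramified.
Legendre symbol by Euler's criterion: (-206/61) ≡ (-206)^30 ≡ 60 (mod 61), i.e. (-206/61) = -1.
Legendre symbol -1 ⇒ 61 is inert.

p is inert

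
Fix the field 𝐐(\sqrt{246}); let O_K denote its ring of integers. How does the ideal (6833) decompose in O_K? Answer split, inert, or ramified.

p splits

d = 246 ≡ 2 (mod 4), so O_K = ℤ[√246] and disc(K) = 4d = 984.
disc(K) = 984 is not divisible by 6833; 6833 is unramified.
Compute (246/6833) via Euler: 246^((6833-1)/2) mod 6833 = 1, so (246/6833) = 1.
d is a quadratic residue mod p, hence 6833 splits in O_K.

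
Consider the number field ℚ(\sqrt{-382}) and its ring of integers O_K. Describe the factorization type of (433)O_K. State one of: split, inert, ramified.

433 splits in O_K

Since -382 ≢ 1 mod 4, the ring of integers is ℤ[√-382] with discriminant 4·(-382) = -1528.
Since gcd(433, -1528) = 1 the prime 433 does not ramify.
Euler's criterion: (-382)^216 mod 433 = 1. Thus (-382|433) = 1.
d is a quadratic residue mod p, hence 433 splits in O_K.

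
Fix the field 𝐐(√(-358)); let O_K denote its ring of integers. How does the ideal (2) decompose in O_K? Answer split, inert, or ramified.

d = -358 ≡ 2 (mod 4), so O_K = ℤ[√-358] and disc(K) = 4d = -1432.
2 divides disc(K) = -1432, so 2 ramifies.

2 is ramified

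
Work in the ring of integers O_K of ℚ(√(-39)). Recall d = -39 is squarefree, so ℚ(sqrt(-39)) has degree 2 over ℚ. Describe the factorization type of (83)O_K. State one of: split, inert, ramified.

split

-39 mod 4 = 1, hence disc K = -39 and O_K = ℤ[(1+√-39)/2].
83 ∤ -39, so 83 is unramified.
Euler's criterion: (-39)^41 mod 83 = 1. Thus (-39|83) = 1.
(-39/83) = 1, so 83 splits.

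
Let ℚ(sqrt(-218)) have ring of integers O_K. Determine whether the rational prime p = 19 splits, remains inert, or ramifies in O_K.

Since -218 ≢ 1 mod 4, the ring of integers is ℤ[√-218] with discriminant 4·(-218) = -872.
disc(K) = -872 is not divisible by 19; 19 is unramified.
Compute (-218/19) via Euler: 10^((19-1)/2) mod 19 = 18, so (-218/19) = -1.
Legendre symbol -1 ⇒ 19 is inert.

p is inert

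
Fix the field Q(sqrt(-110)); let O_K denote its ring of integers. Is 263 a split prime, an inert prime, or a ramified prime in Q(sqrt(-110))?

Since -110 ≢ 1 mod 4, the ring of integers is ℤ[√-110] with discriminant 4·(-110) = -440.
263 ∤ -440, so 263 is unramified.
(-110/263) = 153^131 mod 263 = 1, giving Legendre symbol 1.
Legendre symbol 1 ⇒ 263 is split.

splits completely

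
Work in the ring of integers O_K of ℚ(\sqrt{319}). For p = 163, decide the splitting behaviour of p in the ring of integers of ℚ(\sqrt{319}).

p splits

d = 319 ≡ 3 (mod 4), so O_K = ℤ[√319] and disc(K) = 4d = 1276.
disc(K) = 1276 is not divisible by 163; 163 is unramified.
(319/163) = 156^81 mod 163 = 1, giving Legendre symbol 1.
Legendre symbol 1 ⇒ 163 is split.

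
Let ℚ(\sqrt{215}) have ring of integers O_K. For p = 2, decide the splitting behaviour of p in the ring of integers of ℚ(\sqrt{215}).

d = 215 ≡ 3 (mod 4), so O_K = ℤ[√215] and disc(K) = 4d = 860.
disc(K) = 860 = 2·430, so p = 2 is ramified.

ramified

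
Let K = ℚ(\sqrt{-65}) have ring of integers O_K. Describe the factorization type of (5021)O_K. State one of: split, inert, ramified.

split — (5021) = 𝔭₁𝔭₂ with 𝔭₁ ≠ 𝔭₂

d = -65 ≡ 3 (mod 4), so O_K = ℤ[√-65] and disc(K) = 4d = -260.
5021 ∤ -260, so 5021 is unramified.
Euler's criterion: (-65)^2510 mod 5021 = 1. Thus (-65|5021) = 1.
(-65/5021) = 1, so 5021 splits.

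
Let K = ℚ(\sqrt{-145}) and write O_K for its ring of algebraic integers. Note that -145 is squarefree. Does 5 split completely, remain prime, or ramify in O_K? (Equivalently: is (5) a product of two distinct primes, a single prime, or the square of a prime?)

-145 mod 4 = 3, hence disc K = 4·(-145) = -580 and O_K = ℤ[√-145].
Ramification test: 5 | -580. The prime 5 ramifies in K.

ramifies in O_K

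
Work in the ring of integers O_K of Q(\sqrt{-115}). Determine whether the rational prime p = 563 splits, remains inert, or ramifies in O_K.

p splits

-115 mod 4 = 1, hence disc K = -115 and O_K = ℤ[(1+√-115)/2].
563 ∤ -115, so 563 is unramified.
(-115/563) = 448^281 mod 563 = 1, giving Legendre symbol 1.
d is a quadratic residue mod p, hence 563 splits in O_K.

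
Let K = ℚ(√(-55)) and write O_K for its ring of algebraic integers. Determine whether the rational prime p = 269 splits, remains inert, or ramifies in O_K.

d = -55 ≡ 1 (mod 4), so O_K = ℤ[(1+√-55)/2] and disc(K) = d = -55.
Since gcd(269, -55) = 1 the prime 269 does not ramify.
Legendre symbol by Euler's criterion: (-55/269) ≡ (-55)^134 ≡ 1 (mod 269), i.e. (-55/269) = 1.
Legendre symbol 1 ⇒ 269 is split.

split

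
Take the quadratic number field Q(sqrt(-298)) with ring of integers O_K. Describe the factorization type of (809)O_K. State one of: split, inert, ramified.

splits completely

-298 mod 4 = 2, hence disc K = 4·(-298) = -1192 and O_K = ℤ[√-298].
Since gcd(809, -1192) = 1 the prime 809 does not ramify.
(-298/809) = 511^404 mod 809 = 1, giving Legendre symbol 1.
(-298/809) = 1, so 809 splits.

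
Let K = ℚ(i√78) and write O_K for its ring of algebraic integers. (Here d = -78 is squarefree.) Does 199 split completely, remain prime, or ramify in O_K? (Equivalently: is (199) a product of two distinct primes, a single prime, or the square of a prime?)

split

-78 mod 4 = 2, hence disc K = 4·(-78) = -312 and O_K = ℤ[√-78].
Since gcd(199, -312) = 1 the prime 199 does not ramify.
Legendre symbol by Euler's criterion: (-78/199) ≡ (-78)^99 ≡ 1 (mod 199), i.e. (-78/199) = 1.
(-78/199) = 1, so 199 splits.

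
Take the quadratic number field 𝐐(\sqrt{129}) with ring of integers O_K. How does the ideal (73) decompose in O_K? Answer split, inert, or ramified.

inert — (73) stays prime in O_K

129 mod 4 = 1, hence disc K = 129 and O_K = ℤ[(1+√129)/2].
Since gcd(73, 129) = 1 the prime 73 does not ramify.
(129/73) = 56^36 mod 73 = 72, giving Legendre symbol -1.
Legendre symbol -1 ⇒ 73 is inert.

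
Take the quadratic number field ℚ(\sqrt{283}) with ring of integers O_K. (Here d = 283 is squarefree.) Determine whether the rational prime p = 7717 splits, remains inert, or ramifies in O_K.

inert — (7717) stays prime in O_K

283 mod 4 = 3, hence disc K = 4·283 = 1132 and O_K = ℤ[√283].
Since gcd(7717, 1132) = 1 the prime 7717 does not ramify.
Legendre symbol by Euler's criterion: (283/7717) ≡ 283^3858 ≡ 7716 (mod 7717), i.e. (283/7717) = -1.
(283/7717) = -1, so 7717 is inert.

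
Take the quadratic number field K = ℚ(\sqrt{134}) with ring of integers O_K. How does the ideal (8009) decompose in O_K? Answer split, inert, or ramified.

Since 134 ≢ 1 mod 4, the ring of integers is ℤ[√134] with discriminant 4·134 = 536.
disc(K) = 536 is not divisible by 8009; 8009 is unramified.
(134/8009) = 134^4004 mod 8009 = 1, giving Legendre symbol 1.
d is a quadratic residue mod p, hence 8009 splits in O_K.

8009 splits in O_K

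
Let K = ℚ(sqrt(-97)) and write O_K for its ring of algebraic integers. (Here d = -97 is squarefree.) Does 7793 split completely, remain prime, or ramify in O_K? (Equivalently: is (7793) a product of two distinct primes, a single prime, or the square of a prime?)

Since -97 ≢ 1 mod 4, the ring of integers is ℤ[√-97] with discriminant 4·(-97) = -388.
Since gcd(7793, -388) = 1 the prime 7793 does not ramify.
Compute (-97/7793) via Euler: 7696^((7793-1)/2) mod 7793 = 1, so (-97/7793) = 1.
d is a quadratic residue mod p, hence 7793 splits in O_K.

splits completely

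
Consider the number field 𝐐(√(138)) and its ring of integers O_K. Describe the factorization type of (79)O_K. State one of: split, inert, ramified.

inert — (79) stays prime in O_K

Since 138 ≢ 1 mod 4, the ring of integers is ℤ[√138] with discriminant 4·138 = 552.
79 ∤ 552, so 79 is unramified.
Compute (138/79) via Euler: 59^((79-1)/2) mod 79 = 78, so (138/79) = -1.
d is a non-residue mod p, hence 79 remains inert in O_K.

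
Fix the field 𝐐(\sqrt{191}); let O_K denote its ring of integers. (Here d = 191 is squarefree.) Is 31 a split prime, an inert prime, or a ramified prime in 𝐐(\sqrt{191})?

split

191 mod 4 = 3, hence disc K = 4·191 = 764 and O_K = ℤ[√191].
31 ∤ 764, so 31 is unramified.
(191/31) = 5^15 mod 31 = 1, giving Legendre symbol 1.
d is a quadratic residue mod p, hence 31 splits in O_K.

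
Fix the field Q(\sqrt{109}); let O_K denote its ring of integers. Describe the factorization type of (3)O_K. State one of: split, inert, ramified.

split — (3) = 𝔭₁𝔭₂ with 𝔭₁ ≠ 𝔭₂

Since 109 ≡ 1 mod 4, the ring of integers is ℤ[(1+√109)/2] with discriminant 109.
3 ∤ 109, so 3 is unramified.
Euler's criterion: 109^1 mod 3 = 1. Thus (109|3) = 1.
Legendre symbol 1 ⇒ 3 is split.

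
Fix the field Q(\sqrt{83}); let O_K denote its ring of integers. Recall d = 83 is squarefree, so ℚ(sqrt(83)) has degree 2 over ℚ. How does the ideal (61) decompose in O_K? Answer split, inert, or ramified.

splits completely

Since 83 ≢ 1 mod 4, the ring of integers is ℤ[√83] with discriminant 4·83 = 332.
61 ∤ 332, so 61 is unramified.
Compute (83/61) via Euler: 22^((61-1)/2) mod 61 = 1, so (83/61) = 1.
Legendre symbol 1 ⇒ 61 is split.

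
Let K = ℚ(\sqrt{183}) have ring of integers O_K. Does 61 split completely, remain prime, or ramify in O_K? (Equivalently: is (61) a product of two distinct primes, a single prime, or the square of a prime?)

p ramifies

Since 183 ≢ 1 mod 4, the ring of integers is ℤ[√183] with discriminant 4·183 = 732.
disc(K) = 732 = 61·12, so p = 61 is ramified.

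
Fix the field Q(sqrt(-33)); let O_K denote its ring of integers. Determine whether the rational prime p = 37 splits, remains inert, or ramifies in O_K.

Since -33 ≢ 1 mod 4, the ring of integers is ℤ[√-33] with discriminant 4·(-33) = -132.
disc(K) = -132 is not divisible by 37; 37 is unramified.
(-33/37) = 4^18 mod 37 = 1, giving Legendre symbol 1.
Legendre symbol 1 ⇒ 37 is split.

split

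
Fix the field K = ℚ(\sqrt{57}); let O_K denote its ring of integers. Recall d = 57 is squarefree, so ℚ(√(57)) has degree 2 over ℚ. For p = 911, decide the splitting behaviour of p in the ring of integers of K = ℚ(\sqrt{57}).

911 splits in O_K

d = 57 ≡ 1 (mod 4), so O_K = ℤ[(1+√57)/2] and disc(K) = d = 57.
Since gcd(911, 57) = 1 the prime 911 does not ramify.
Legendre symbol by Euler's criterion: (57/911) ≡ 57^455 ≡ 1 (mod 911), i.e. (57/911) = 1.
d is a quadratic residue mod p, hence 911 splits in O_K.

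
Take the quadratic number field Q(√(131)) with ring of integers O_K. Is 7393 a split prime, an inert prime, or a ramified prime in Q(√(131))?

d = 131 ≡ 3 (mod 4), so O_K = ℤ[√131] and disc(K) = 4d = 524.
Since gcd(7393, 524) = 1 the prime 7393 does not ramify.
Euler's criterion: 131^3696 mod 7393 = 7392. Thus (131|7393) = -1.
d is a non-residue mod p, hence 7393 remains inert in O_K.

7393 remains inert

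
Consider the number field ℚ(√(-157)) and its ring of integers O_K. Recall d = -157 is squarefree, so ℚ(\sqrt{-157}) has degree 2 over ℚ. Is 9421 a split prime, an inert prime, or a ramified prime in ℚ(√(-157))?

split — (9421) = 𝔭₁𝔭₂ with 𝔭₁ ≠ 𝔭₂

Since -157 ≢ 1 mod 4, the ring of integers is ℤ[√-157] with discriminant 4·(-157) = -628.
disc(K) = -628 is not divisible by 9421; 9421 is unramified.
Compute (-157/9421) via Euler: 9264^((9421-1)/2) mod 9421 = 1, so (-157/9421) = 1.
Legendre symbol 1 ⇒ 9421 is split.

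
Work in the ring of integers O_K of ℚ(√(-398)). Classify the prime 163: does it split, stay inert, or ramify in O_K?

163 splits in O_K

d = -398 ≡ 2 (mod 4), so O_K = ℤ[√-398] and disc(K) = 4d = -1592.
disc(K) = -1592 is not divisible by 163; 163 is unramified.
(-398/163) = 91^81 mod 163 = 1, giving Legendre symbol 1.
(-398/163) = 1, so 163 splits.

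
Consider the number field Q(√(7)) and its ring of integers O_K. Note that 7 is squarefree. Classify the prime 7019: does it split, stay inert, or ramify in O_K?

splits completely

Since 7 ≢ 1 mod 4, the ring of integers is ℤ[√7] with discriminant 4·7 = 28.
Since gcd(7019, 28) = 1 the prime 7019 does not ramify.
(7/7019) = 7^3509 mod 7019 = 1, giving Legendre symbol 1.
d is a quadratic residue mod p, hence 7019 splits in O_K.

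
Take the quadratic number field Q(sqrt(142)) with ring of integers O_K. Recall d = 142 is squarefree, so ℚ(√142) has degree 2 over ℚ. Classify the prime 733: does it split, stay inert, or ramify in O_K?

split — (733) = 𝔭₁𝔭₂ with 𝔭₁ ≠ 𝔭₂

Since 142 ≢ 1 mod 4, the ring of integers is ℤ[√142] with discriminant 4·142 = 568.
disc(K) = 568 is not divisible by 733; 733 is unramified.
Legendre symbol by Euler's criterion: (142/733) ≡ 142^366 ≡ 1 (mod 733), i.e. (142/733) = 1.
Legendre symbol 1 ⇒ 733 is split.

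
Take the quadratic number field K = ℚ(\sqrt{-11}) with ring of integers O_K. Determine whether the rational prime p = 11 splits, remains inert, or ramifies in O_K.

ramified

Since -11 ≡ 1 mod 4, the ring of integers is ℤ[(1+√-11)/2] with discriminant -11.
disc(K) = -11 = 11·(-1), so p = 11 is ramified.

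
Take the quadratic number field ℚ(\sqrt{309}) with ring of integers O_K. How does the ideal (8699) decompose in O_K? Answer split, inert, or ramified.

Since 309 ≡ 1 mod 4, the ring of integers is ℤ[(1+√309)/2] with discriminant 309.
8699 ∤ 309, so 8699 is unramified.
(309/8699) = 309^4349 mod 8699 = 1, giving Legendre symbol 1.
d is a quadratic residue mod p, hence 8699 splits in O_K.

8699 splits in O_K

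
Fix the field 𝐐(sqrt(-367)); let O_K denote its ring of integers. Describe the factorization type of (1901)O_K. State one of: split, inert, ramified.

1901 splits in O_K

-367 mod 4 = 1, hence disc K = -367 and O_K = ℤ[(1+√-367)/2].
disc(K) = -367 is not divisible by 1901; 1901 is unramified.
(-367/1901) = 1534^950 mod 1901 = 1, giving Legendre symbol 1.
(-367/1901) = 1, so 1901 splits.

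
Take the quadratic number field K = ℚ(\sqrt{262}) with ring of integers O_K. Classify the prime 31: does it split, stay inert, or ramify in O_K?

262 mod 4 = 2, hence disc K = 4·262 = 1048 and O_K = ℤ[√262].
31 ∤ 1048, so 31 is unramified.
(262/31) = 14^15 mod 31 = 1, giving Legendre symbol 1.
d is a quadratic residue mod p, hence 31 splits in O_K.

split — (31) = 𝔭₁𝔭₂ with 𝔭₁ ≠ 𝔭₂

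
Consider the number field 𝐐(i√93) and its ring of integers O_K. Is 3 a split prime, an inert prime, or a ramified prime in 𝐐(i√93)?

d = -93 ≡ 3 (mod 4), so O_K = ℤ[√-93] and disc(K) = 4d = -372.
3 divides disc(K) = -372, so 3 ramifies.

3 is ramified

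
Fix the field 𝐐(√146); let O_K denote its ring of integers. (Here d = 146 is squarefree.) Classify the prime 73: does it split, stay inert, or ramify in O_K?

ramifies in O_K

Since 146 ≢ 1 mod 4, the ring of integers is ℤ[√146] with discriminant 4·146 = 584.
disc(K) = 584 = 73·8, so p = 73 is ramified.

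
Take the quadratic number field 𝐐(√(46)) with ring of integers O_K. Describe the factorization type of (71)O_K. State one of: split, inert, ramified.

d = 46 ≡ 2 (mod 4), so O_K = ℤ[√46] and disc(K) = 4d = 184.
disc(K) = 184 is not divisible by 71; 71 is unramified.
Compute (46/71) via Euler: 46^((71-1)/2) mod 71 = 70, so (46/71) = -1.
Legendre symbol -1 ⇒ 71 is inert.

71 remains inert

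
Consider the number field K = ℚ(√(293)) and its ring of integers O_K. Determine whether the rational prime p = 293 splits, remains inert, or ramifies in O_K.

p ramifies

Since 293 ≡ 1 mod 4, the ring of integers is ℤ[(1+√293)/2] with discriminant 293.
disc(K) = 293 = 293·1, so p = 293 is ramified.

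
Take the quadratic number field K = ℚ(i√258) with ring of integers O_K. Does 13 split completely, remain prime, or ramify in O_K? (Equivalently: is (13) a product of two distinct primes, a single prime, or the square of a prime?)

inert

d = -258 ≡ 2 (mod 4), so O_K = ℤ[√-258] and disc(K) = 4d = -1032.
Since gcd(13, -1032) = 1 the prime 13 does not ramify.
Compute (-258/13) via Euler: 2^((13-1)/2) mod 13 = 12, so (-258/13) = -1.
(-258/13) = -1, so 13 is inert.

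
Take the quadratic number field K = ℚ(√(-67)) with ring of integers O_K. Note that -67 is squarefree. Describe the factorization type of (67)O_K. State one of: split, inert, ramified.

ramified

Since -67 ≡ 1 mod 4, the ring of integers is ℤ[(1+√-67)/2] with discriminant -67.
Ramification test: 67 | -67. The prime 67 ramifies in K.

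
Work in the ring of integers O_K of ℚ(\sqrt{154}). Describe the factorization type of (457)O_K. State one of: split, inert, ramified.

154 mod 4 = 2, hence disc K = 4·154 = 616 and O_K = ℤ[√154].
Since gcd(457, 616) = 1 the prime 457 does not ramify.
(154/457) = 154^228 mod 457 = 456, giving Legendre symbol -1.
(154/457) = -1, so 457 is inert.

inert — (457) stays prime in O_K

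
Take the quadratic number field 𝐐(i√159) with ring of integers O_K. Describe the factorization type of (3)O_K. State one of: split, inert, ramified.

3 is ramified

d = -159 ≡ 1 (mod 4), so O_K = ℤ[(1+√-159)/2] and disc(K) = d = -159.
disc(K) = -159 = 3·(-53), so p = 3 is ramified.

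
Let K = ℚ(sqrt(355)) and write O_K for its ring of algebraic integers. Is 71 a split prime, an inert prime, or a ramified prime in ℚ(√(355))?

ramified

355 mod 4 = 3, hence disc K = 4·355 = 1420 and O_K = ℤ[√355].
disc(K) = 1420 = 71·20, so p = 71 is ramified.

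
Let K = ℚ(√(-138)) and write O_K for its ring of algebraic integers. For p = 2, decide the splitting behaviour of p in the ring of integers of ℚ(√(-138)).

ramified

d = -138 ≡ 2 (mod 4), so O_K = ℤ[√-138] and disc(K) = 4d = -552.
Ramification test: 2 | -552. The prime 2 ramifies in K.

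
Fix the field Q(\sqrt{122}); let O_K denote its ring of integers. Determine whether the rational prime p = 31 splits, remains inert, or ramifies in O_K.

inert — (31) stays prime in O_K

Since 122 ≢ 1 mod 4, the ring of integers is ℤ[√122] with discriminant 4·122 = 488.
31 ∤ 488, so 31 is unramified.
(122/31) = 29^15 mod 31 = 30, giving Legendre symbol -1.
Legendre symbol -1 ⇒ 31 is inert.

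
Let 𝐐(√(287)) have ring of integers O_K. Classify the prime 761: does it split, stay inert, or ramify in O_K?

inert — (761) stays prime in O_K

287 mod 4 = 3, hence disc K = 4·287 = 1148 and O_K = ℤ[√287].
761 ∤ 1148, so 761 is unramified.
Compute (287/761) via Euler: 287^((761-1)/2) mod 761 = 760, so (287/761) = -1.
d is a non-residue mod p, hence 761 remains inert in O_K.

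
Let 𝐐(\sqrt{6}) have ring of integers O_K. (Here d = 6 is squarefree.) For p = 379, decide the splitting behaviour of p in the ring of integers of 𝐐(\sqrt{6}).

d = 6 ≡ 2 (mod 4), so O_K = ℤ[√6] and disc(K) = 4d = 24.
Since gcd(379, 24) = 1 the prime 379 does not ramify.
(6/379) = 6^189 mod 379 = 1, giving Legendre symbol 1.
d is a quadratic residue mod p, hence 379 splits in O_K.

379 splits in O_K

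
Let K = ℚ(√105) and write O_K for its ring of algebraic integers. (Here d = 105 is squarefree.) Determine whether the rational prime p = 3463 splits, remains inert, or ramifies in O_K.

d = 105 ≡ 1 (mod 4), so O_K = ℤ[(1+√105)/2] and disc(K) = d = 105.
disc(K) = 105 is not divisible by 3463; 3463 is unramified.
Legendre symbol by Euler's criterion: (105/3463) ≡ 105^1731 ≡ 1 (mod 3463), i.e. (105/3463) = 1.
d is a quadratic residue mod p, hence 3463 splits in O_K.

splits completely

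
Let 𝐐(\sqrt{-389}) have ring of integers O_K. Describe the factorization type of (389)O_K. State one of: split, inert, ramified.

ramified — (389) = 𝔭²

d = -389 ≡ 3 (mod 4), so O_K = ℤ[√-389] and disc(K) = 4d = -1556.
Ramification test: 389 | -1556. The prime 389 ramifies in K.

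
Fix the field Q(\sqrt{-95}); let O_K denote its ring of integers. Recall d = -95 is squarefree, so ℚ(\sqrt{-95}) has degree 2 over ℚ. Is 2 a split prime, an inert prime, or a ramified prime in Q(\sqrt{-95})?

split — (2) = 𝔭₁𝔭₂ with 𝔭₁ ≠ 𝔭₂

d = -95 ≡ 1 (mod 4), so O_K = ℤ[(1+√-95)/2] and disc(K) = d = -95.
2 ∤ -95, so 2 is unramified.
For p = 2 with d ≡ 1 (mod 4): d mod 8 = 1, so 2 splits.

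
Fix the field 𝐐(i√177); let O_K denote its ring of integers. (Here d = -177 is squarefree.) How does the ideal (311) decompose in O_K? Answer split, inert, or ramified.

Since -177 ≢ 1 mod 4, the ring of integers is ℤ[√-177] with discriminant 4·(-177) = -708.
Since gcd(311, -708) = 1 the prime 311 does not ramify.
Euler's criterion: (-177)^155 mod 311 = 1. Thus (-177|311) = 1.
Legendre symbol 1 ⇒ 311 is split.

p splits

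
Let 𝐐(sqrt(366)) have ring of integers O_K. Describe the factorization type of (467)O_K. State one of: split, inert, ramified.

467 splits in O_K

366 mod 4 = 2, hence disc K = 4·366 = 1464 and O_K = ℤ[√366].
disc(K) = 1464 is not divisible by 467; 467 is unramified.
Compute (366/467) via Euler: 366^((467-1)/2) mod 467 = 1, so (366/467) = 1.
(366/467) = 1, so 467 splits.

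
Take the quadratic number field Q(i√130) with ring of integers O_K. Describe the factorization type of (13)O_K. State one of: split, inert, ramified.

d = -130 ≡ 2 (mod 4), so O_K = ℤ[√-130] and disc(K) = 4d = -520.
Ramification test: 13 | -520. The prime 13 ramifies in K.

ramifies in O_K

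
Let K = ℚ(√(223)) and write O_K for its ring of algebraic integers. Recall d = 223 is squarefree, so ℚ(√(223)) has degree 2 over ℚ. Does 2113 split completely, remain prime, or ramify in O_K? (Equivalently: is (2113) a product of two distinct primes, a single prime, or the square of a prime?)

2113 splits in O_K

Since 223 ≢ 1 mod 4, the ring of integers is ℤ[√223] with discriminant 4·223 = 892.
disc(K) = 892 is not divisible by 2113; 2113 is unramified.
Euler's criterion: 223^1056 mod 2113 = 1. Thus (223|2113) = 1.
(223/2113) = 1, so 2113 splits.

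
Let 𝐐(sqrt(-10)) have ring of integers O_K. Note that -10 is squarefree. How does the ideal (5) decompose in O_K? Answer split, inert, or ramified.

ramified

-10 mod 4 = 2, hence disc K = 4·(-10) = -40 and O_K = ℤ[√-10].
disc(K) = -40 = 5·(-8), so p = 5 is ramified.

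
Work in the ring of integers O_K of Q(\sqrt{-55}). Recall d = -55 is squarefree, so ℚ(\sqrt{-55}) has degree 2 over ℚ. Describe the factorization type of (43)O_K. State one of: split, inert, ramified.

p splits

-55 mod 4 = 1, hence disc K = -55 and O_K = ℤ[(1+√-55)/2].
disc(K) = -55 is not divisible by 43; 43 is unramified.
Euler's criterion: (-55)^21 mod 43 = 1. Thus (-55|43) = 1.
(-55/43) = 1, so 43 splits.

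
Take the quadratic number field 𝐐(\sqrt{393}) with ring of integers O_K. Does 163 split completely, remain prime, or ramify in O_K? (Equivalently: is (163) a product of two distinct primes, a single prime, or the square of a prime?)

inert — (163) stays prime in O_K

d = 393 ≡ 1 (mod 4), so O_K = ℤ[(1+√393)/2] and disc(K) = d = 393.
Since gcd(163, 393) = 1 the prime 163 does not ramify.
(393/163) = 67^81 mod 163 = 162, giving Legendre symbol -1.
Legendre symbol -1 ⇒ 163 is inert.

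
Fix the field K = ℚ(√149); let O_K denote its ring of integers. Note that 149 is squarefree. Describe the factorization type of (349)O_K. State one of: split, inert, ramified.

inert — (349) stays prime in O_K

Since 149 ≡ 1 mod 4, the ring of integers is ℤ[(1+√149)/2] with discriminant 149.
Since gcd(349, 149) = 1 the prime 349 does not ramify.
(149/349) = 149^174 mod 349 = 348, giving Legendre symbol -1.
Legendre symbol -1 ⇒ 349 is inert.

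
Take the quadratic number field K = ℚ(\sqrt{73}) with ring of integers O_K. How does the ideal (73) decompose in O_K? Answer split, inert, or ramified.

ramified — (73) = 𝔭²

73 mod 4 = 1, hence disc K = 73 and O_K = ℤ[(1+√73)/2].
73 divides disc(K) = 73, so 73 ramifies.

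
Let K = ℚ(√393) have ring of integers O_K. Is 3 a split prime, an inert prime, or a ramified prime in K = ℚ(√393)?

Since 393 ≡ 1 mod 4, the ring of integers is ℤ[(1+√393)/2] with discriminant 393.
disc(K) = 393 = 3·131, so p = 3 is ramified.

ramified — (3) = 𝔭²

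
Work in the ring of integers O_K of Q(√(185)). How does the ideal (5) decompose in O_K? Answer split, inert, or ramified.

185 mod 4 = 1, hence disc K = 185 and O_K = ℤ[(1+√185)/2].
disc(K) = 185 = 5·37, so p = 5 is ramified.

ramified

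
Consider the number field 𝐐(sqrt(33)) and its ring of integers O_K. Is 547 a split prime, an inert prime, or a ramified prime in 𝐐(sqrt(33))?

33 mod 4 = 1, hence disc K = 33 and O_K = ℤ[(1+√33)/2].
disc(K) = 33 is not divisible by 547; 547 is unramified.
Legendre symbol by Euler's criterion: (33/547) ≡ 33^273 ≡ 546 (mod 547), i.e. (33/547) = -1.
(33/547) = -1, so 547 is inert.

inert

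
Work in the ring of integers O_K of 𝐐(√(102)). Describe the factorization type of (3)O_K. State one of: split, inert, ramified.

d = 102 ≡ 2 (mod 4), so O_K = ℤ[√102] and disc(K) = 4d = 408.
Ramification test: 3 | 408. The prime 3 ramifies in K.

ramified — (3) = 𝔭²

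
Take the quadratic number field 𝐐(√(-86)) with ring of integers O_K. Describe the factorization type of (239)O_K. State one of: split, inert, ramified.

d = -86 ≡ 2 (mod 4), so O_K = ℤ[√-86] and disc(K) = 4d = -344.
Since gcd(239, -344) = 1 the prime 239 does not ramify.
Legendre symbol by Euler's criterion: (-86/239) ≡ (-86)^119 ≡ 1 (mod 239), i.e. (-86/239) = 1.
(-86/239) = 1, so 239 splits.

239 splits in O_K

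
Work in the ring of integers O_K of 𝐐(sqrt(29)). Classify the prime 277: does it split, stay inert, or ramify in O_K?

splits completely

d = 29 ≡ 1 (mod 4), so O_K = ℤ[(1+√29)/2] and disc(K) = d = 29.
disc(K) = 29 is not divisible by 277; 277 is unramified.
Compute (29/277) via Euler: 29^((277-1)/2) mod 277 = 1, so (29/277) = 1.
(29/277) = 1, so 277 splits.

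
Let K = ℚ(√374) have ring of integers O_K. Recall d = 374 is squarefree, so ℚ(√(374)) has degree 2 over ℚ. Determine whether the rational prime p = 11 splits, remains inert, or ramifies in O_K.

ramified

Since 374 ≢ 1 mod 4, the ring of integers is ℤ[√374] with discriminant 4·374 = 1496.
Ramification test: 11 | 1496. The prime 11 ramifies in K.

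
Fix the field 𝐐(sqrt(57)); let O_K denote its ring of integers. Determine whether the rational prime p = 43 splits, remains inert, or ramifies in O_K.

split — (43) = 𝔭₁𝔭₂ with 𝔭₁ ≠ 𝔭₂

57 mod 4 = 1, hence disc K = 57 and O_K = ℤ[(1+√57)/2].
43 ∤ 57, so 43 is unramified.
Legendre symbol by Euler's criterion: (57/43) ≡ 57^21 ≡ 1 (mod 43), i.e. (57/43) = 1.
d is a quadratic residue mod p, hence 43 splits in O_K.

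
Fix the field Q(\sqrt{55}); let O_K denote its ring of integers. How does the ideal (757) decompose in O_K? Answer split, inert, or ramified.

inert

Since 55 ≢ 1 mod 4, the ring of integers is ℤ[√55] with discriminant 4·55 = 220.
Since gcd(757, 220) = 1 the prime 757 does not ramify.
Legendre symbol by Euler's criterion: (55/757) ≡ 55^378 ≡ 756 (mod 757), i.e. (55/757) = -1.
(55/757) = -1, so 757 is inert.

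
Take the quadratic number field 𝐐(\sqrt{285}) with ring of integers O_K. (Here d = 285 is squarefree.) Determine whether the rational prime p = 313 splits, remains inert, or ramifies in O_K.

Since 285 ≡ 1 mod 4, the ring of integers is ℤ[(1+√285)/2] with discriminant 285.
313 ∤ 285, so 313 is unramified.
Compute (285/313) via Euler: 285^((313-1)/2) mod 313 = 312, so (285/313) = -1.
Legendre symbol -1 ⇒ 313 is inert.

inert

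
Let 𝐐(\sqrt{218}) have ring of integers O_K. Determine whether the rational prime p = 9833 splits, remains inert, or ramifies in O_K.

218 mod 4 = 2, hence disc K = 4·218 = 872 and O_K = ℤ[√218].
9833 ∤ 872, so 9833 is unramified.
Compute (218/9833) via Euler: 218^((9833-1)/2) mod 9833 = 9832, so (218/9833) = -1.
Legendre symbol -1 ⇒ 9833 is inert.

9833 remains inert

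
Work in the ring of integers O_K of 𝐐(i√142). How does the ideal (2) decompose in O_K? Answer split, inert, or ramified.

2 is ramified

-142 mod 4 = 2, hence disc K = 4·(-142) = -568 and O_K = ℤ[√-142].
Ramification test: 2 | -568. The prime 2 ramifies in K.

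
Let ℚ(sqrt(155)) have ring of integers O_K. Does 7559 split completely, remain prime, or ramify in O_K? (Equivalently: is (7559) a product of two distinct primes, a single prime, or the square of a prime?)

Since 155 ≢ 1 mod 4, the ring of integers is ℤ[√155] with discriminant 4·155 = 620.
7559 ∤ 620, so 7559 is unramified.
Legendre symbol by Euler's criterion: (155/7559) ≡ 155^3779 ≡ 1 (mod 7559), i.e. (155/7559) = 1.
d is a quadratic residue mod p, hence 7559 splits in O_K.

split — (7559) = 𝔭₁𝔭₂ with 𝔭₁ ≠ 𝔭₂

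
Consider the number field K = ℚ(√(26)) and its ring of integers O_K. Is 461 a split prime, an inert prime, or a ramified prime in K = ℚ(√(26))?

26 mod 4 = 2, hence disc K = 4·26 = 104 and O_K = ℤ[√26].
disc(K) = 104 is not divisible by 461; 461 is unramified.
Euler's criterion: 26^230 mod 461 = 1. Thus (26|461) = 1.
(26/461) = 1, so 461 splits.

p splits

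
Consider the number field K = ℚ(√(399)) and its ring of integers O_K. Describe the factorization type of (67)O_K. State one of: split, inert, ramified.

67 splits in O_K

d = 399 ≡ 3 (mod 4), so O_K = ℤ[√399] and disc(K) = 4d = 1596.
67 ∤ 1596, so 67 is unramified.
Legendre symbol by Euler's criterion: (399/67) ≡ 399^33 ≡ 1 (mod 67), i.e. (399/67) = 1.
d is a quadratic residue mod p, hence 67 splits in O_K.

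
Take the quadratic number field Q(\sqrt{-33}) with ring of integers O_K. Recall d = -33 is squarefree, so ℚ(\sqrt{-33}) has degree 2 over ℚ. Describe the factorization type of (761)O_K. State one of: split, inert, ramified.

-33 mod 4 = 3, hence disc K = 4·(-33) = -132 and O_K = ℤ[√-33].
disc(K) = -132 is not divisible by 761; 761 is unramified.
(-33/761) = 728^380 mod 761 = 1, giving Legendre symbol 1.
d is a quadratic residue mod p, hence 761 splits in O_K.

p splits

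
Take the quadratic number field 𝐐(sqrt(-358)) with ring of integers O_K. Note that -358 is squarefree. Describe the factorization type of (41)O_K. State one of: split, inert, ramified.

-358 mod 4 = 2, hence disc K = 4·(-358) = -1432 and O_K = ℤ[√-358].
41 ∤ -1432, so 41 is unramified.
Compute (-358/41) via Euler: 11^((41-1)/2) mod 41 = 40, so (-358/41) = -1.
(-358/41) = -1, so 41 is inert.

inert — (41) stays prime in O_K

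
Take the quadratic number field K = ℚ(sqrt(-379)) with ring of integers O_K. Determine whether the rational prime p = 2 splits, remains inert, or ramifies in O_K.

inert — (2) stays prime in O_K

Since -379 ≡ 1 mod 4, the ring of integers is ℤ[(1+√-379)/2] with discriminant -379.
2 ∤ -379, so 2 is unramified.
For p = 2 with d ≡ 1 (mod 4): d mod 8 = 5, so 2 is inert.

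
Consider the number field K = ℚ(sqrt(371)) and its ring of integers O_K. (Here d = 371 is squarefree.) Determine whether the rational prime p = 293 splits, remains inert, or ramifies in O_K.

Since 371 ≢ 1 mod 4, the ring of integers is ℤ[√371] with discriminant 4·371 = 1484.
Since gcd(293, 1484) = 1 the prime 293 does not ramify.
Legendre symbol by Euler's criterion: (371/293) ≡ 371^146 ≡ 292 (mod 293), i.e. (371/293) = -1.
Legendre symbol -1 ⇒ 293 is inert.

remains prime (inert)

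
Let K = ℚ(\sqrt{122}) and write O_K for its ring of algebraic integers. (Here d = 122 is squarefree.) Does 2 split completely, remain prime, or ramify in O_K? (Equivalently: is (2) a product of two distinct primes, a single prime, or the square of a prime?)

ramified — (2) = 𝔭²

122 mod 4 = 2, hence disc K = 4·122 = 488 and O_K = ℤ[√122].
Ramification test: 2 | 488. The prime 2 ramifies in K.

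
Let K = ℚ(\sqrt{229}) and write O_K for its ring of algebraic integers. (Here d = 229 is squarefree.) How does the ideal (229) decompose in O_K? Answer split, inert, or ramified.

ramified — (229) = 𝔭²

229 mod 4 = 1, hence disc K = 229 and O_K = ℤ[(1+√229)/2].
229 divides disc(K) = 229, so 229 ramifies.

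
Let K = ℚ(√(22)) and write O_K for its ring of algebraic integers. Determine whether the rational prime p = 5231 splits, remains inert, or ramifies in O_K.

split — (5231) = 𝔭₁𝔭₂ with 𝔭₁ ≠ 𝔭₂

22 mod 4 = 2, hence disc K = 4·22 = 88 and O_K = ℤ[√22].
disc(K) = 88 is not divisible by 5231; 5231 is unramified.
(22/5231) = 22^2615 mod 5231 = 1, giving Legendre symbol 1.
d is a quadratic residue mod p, hence 5231 splits in O_K.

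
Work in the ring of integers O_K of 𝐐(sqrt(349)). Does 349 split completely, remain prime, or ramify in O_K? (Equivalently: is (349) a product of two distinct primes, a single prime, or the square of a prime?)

ramified

349 mod 4 = 1, hence disc K = 349 and O_K = ℤ[(1+√349)/2].
Ramification test: 349 | 349. The prime 349 ramifies in K.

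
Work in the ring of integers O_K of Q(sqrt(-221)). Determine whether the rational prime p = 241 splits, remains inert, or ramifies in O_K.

-221 mod 4 = 3, hence disc K = 4·(-221) = -884 and O_K = ℤ[√-221].
disc(K) = -884 is not divisible by 241; 241 is unramified.
Euler's criterion: (-221)^120 mod 241 = 1. Thus (-221|241) = 1.
Legendre symbol 1 ⇒ 241 is split.

241 splits in O_K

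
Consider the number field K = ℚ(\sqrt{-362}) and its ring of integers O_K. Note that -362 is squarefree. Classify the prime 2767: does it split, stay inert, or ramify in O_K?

d = -362 ≡ 2 (mod 4), so O_K = ℤ[√-362] and disc(K) = 4d = -1448.
Since gcd(2767, -1448) = 1 the prime 2767 does not ramify.
(-362/2767) = 2405^1383 mod 2767 = 2766, giving Legendre symbol -1.
(-362/2767) = -1, so 2767 is inert.

p is inert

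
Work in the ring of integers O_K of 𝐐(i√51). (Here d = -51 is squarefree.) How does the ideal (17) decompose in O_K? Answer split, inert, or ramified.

ramifies in O_K

d = -51 ≡ 1 (mod 4), so O_K = ℤ[(1+√-51)/2] and disc(K) = d = -51.
disc(K) = -51 = 17·(-3), so p = 17 is ramified.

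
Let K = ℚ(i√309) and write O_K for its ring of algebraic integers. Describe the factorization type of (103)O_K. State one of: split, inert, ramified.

ramified — (103) = 𝔭²

d = -309 ≡ 3 (mod 4), so O_K = ℤ[√-309] and disc(K) = 4d = -1236.
disc(K) = -1236 = 103·(-12), so p = 103 is ramified.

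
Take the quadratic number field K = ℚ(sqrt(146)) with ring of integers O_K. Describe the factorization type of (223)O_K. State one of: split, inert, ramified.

d = 146 ≡ 2 (mod 4), so O_K = ℤ[√146] and disc(K) = 4d = 584.
223 ∤ 584, so 223 is unramified.
(146/223) = 146^111 mod 223 = 1, giving Legendre symbol 1.
(146/223) = 1, so 223 splits.

split — (223) = 𝔭₁𝔭₂ with 𝔭₁ ≠ 𝔭₂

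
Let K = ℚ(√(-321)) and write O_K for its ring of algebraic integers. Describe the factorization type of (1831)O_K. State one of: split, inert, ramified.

p is inert

d = -321 ≡ 3 (mod 4), so O_K = ℤ[√-321] and disc(K) = 4d = -1284.
Since gcd(1831, -1284) = 1 the prime 1831 does not ramify.
Legendre symbol by Euler's criterion: (-321/1831) ≡ (-321)^915 ≡ 1830 (mod 1831), i.e. (-321/1831) = -1.
d is a non-residue mod p, hence 1831 remains inert in O_K.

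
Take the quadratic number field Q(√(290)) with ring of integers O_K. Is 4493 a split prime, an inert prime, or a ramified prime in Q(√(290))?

290 mod 4 = 2, hence disc K = 4·290 = 1160 and O_K = ℤ[√290].
disc(K) = 1160 is not divisible by 4493; 4493 is unramified.
(290/4493) = 290^2246 mod 4493 = 4492, giving Legendre symbol -1.
(290/4493) = -1, so 4493 is inert.

4493 remains inert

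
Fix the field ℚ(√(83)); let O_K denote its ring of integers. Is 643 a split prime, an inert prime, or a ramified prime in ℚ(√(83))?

643 splits in O_K

Since 83 ≢ 1 mod 4, the ring of integers is ℤ[√83] with discriminant 4·83 = 332.
Since gcd(643, 332) = 1 the prime 643 does not ramify.
Legendre symbol by Euler's criterion: (83/643) ≡ 83^321 ≡ 1 (mod 643), i.e. (83/643) = 1.
d is a quadratic residue mod p, hence 643 splits in O_K.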